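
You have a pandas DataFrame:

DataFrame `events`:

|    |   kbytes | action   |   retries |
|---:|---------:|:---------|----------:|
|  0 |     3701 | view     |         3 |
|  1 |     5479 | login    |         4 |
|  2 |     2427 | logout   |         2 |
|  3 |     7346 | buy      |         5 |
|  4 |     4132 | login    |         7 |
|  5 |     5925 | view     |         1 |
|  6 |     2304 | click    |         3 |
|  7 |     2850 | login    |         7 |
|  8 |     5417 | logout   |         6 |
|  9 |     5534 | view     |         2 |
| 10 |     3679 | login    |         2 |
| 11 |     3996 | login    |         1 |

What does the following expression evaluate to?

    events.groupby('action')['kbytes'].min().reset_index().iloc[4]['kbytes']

group by action, min of kbytes:
action
buy       7346
click     2304
login     2850
logout    2427
view      3701
Name: kbytes, dtype: int64
reset_index():
   action  kbytes
0     buy    7346
1   click    2304
2   login    2850
3  logout    2427
4    view    3701
So iloc[4]['kbytes'] = 3701.

3701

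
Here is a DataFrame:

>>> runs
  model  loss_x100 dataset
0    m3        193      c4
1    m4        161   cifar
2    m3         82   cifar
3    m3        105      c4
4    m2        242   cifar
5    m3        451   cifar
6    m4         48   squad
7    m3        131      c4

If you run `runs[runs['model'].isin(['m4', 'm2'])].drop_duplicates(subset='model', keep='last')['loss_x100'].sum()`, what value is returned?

290

filter rows where model in ['m4', 'm2']:
  model  loss_x100 dataset
1    m4        161   cifar
4    m2        242   cifar
6    m4         48   squad
drop duplicate model (keep=last):
  model  loss_x100 dataset
4    m2        242   cifar
6    m4         48   squad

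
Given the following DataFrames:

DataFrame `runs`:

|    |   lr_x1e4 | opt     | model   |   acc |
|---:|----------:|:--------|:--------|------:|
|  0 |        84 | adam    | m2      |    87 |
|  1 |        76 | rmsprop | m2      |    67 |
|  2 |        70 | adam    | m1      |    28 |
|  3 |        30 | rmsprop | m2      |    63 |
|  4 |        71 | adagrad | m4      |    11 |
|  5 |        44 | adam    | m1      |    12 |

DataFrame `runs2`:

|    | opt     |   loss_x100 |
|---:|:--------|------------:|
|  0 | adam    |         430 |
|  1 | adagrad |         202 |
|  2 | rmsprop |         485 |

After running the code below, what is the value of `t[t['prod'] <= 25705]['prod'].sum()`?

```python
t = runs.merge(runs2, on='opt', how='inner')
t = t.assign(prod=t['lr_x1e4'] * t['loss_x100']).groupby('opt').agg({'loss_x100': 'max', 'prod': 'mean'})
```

40047.0

merge on 'opt' (how='inner') → 6 rows:
   lr_x1e4      opt model  acc  loss_x100
0       84     adam    m2   87        430
1       76  rmsprop    m2   67        485
2       70     adam    m1   28        430
3       30  rmsprop    m2   63        485
4       71  adagrad    m4   11        202
5       44     adam    m1   12        430
add column prod = t['lr_x1e4'] * t['loss_x100']:
   lr_x1e4      opt model  acc  loss_x100   prod
0       84     adam    m2   87        430  36120
1       76  rmsprop    m2   67        485  36860
2       70     adam    m1   28        430  30100
3       30  rmsprop    m2   63        485  14550
4       71  adagrad    m4   11        202  14342
5       44     adam    m1   12        430  18920
group by opt: max(loss_x100), mean(prod):
         loss_x100     prod
opt                        
adagrad        202  14342.0
adam           430  28380.0
rmsprop        485  25705.0
filter rows where prod <= 25705:
         loss_x100     prod
opt                        
adagrad        202  14342.0
rmsprop        485  25705.0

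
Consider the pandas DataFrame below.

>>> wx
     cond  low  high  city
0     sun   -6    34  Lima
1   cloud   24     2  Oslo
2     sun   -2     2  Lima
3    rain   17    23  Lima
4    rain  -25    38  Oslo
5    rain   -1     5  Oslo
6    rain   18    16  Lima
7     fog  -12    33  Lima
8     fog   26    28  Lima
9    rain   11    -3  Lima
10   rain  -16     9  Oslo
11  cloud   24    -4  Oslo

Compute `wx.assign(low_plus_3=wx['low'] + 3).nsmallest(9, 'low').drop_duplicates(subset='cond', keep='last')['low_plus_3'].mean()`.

4.33333333333

add column low_plus_3 = wx['low'] + 3:
     cond  low  high  city  low_plus_3
0     sun   -6    34  Lima          -3
1   cloud   24     2  Oslo          27
2     sun   -2     2  Lima           1
3    rain   17    23  Lima          20
4    rain  -25    38  Oslo         -22
5    rain   -1     5  Oslo           2
6    rain   18    16  Lima          21
7     fog  -12    33  Lima          -9
8     fog   26    28  Lima          29
9    rain   11    -3  Lima          14
10   rain  -16     9  Oslo         -13
11  cloud   24    -4  Oslo          27
take 9 rows with smallest low:
    cond  low  high  city  low_plus_3
4   rain  -25    38  Oslo         -22
10  rain  -16     9  Oslo         -13
7    fog  -12    33  Lima          -9
0    sun   -6    34  Lima          -3
2    sun   -2     2  Lima           1
5   rain   -1     5  Oslo           2
9   rain   11    -3  Lima          14
3   rain   17    23  Lima          20
6   rain   18    16  Lima          21
drop duplicate cond (keep=last):
   cond  low  high  city  low_plus_3
7   fog  -12    33  Lima          -9
2   sun   -2     2  Lima           1
6  rain   18    16  Lima          21
Reading off the mean of column 'low_plus_3', we get 4.33333333333.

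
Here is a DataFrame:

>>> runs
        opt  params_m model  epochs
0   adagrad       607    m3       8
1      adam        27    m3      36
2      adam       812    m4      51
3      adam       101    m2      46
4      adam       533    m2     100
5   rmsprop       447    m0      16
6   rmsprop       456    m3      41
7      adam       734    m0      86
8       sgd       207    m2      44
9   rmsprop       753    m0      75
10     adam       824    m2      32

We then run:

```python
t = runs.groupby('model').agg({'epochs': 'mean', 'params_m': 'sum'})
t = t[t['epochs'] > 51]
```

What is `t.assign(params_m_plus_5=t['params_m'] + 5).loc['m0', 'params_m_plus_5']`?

1939

group by model: mean(epochs), sum(params_m):
          epochs  params_m
model                     
m0     59.000000      1934
m2     55.500000      1665
m3     28.333333      1090
m4     51.000000       812
filter rows where epochs > 51:
       epochs  params_m
model                  
m0       59.0      1934
m2       55.5      1665
add column params_m_plus_5 = t['params_m'] + 5:
       epochs  params_m  params_m_plus_5
model                                   
m0       59.0      1934             1939
m2       55.5      1665             1670
Taking the value at row 'm0', column 'params_m_plus_5' gives 1939.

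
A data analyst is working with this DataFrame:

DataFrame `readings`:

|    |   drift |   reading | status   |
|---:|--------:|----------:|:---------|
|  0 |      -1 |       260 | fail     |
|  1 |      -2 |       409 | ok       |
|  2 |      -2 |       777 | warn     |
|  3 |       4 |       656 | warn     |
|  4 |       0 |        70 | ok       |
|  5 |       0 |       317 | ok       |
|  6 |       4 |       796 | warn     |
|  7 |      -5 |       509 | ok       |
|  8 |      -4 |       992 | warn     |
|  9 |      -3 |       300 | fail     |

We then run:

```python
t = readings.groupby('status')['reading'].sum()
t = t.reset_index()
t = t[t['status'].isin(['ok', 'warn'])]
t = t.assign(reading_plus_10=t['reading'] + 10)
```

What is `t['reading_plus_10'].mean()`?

2273.0

group by status, sum of reading:
status
fail     560
ok      1305
warn    3221
Name: reading, dtype: int64
reset_index():
  status  reading
0   fail      560
1     ok     1305
2   warn     3221
filter rows where status in ['ok', 'warn']:
  status  reading
1     ok     1305
2   warn     3221
add column reading_plus_10 = t['reading'] + 10:
  status  reading  reading_plus_10
1     ok     1305             1315
2   warn     3221             3231
mean of column 'reading_plus_10' → 2273.0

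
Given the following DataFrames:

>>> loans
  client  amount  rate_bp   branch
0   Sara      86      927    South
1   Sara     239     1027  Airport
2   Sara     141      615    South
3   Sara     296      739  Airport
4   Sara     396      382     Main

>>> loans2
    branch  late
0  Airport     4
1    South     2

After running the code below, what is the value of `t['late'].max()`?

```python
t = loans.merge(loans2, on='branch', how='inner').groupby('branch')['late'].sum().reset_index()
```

merge on 'branch' (how='inner') → 4 rows:
  client  amount  rate_bp   branch  late
0   Sara      86      927    South     2
1   Sara     239     1027  Airport     4
2   Sara     141      615    South     2
3   Sara     296      739  Airport     4
group by branch, sum of late:
branch
Airport    8
South      4
Name: late, dtype: int64
reset_index():
    branch  late
0  Airport     8
1    South     4
Finally, max of column 'late' = 8.

8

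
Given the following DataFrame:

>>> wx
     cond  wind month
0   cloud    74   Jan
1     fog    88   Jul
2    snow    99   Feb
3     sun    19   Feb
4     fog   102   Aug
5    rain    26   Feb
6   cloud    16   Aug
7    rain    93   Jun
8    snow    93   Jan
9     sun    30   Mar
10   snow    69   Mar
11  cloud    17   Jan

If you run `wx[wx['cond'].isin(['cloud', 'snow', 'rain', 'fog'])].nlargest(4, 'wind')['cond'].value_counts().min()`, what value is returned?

filter rows where cond in ['cloud', 'snow', 'rain', 'fog']:
     cond  wind month
0   cloud    74   Jan
1     fog    88   Jul
2    snow    99   Feb
4     fog   102   Aug
5    rain    26   Feb
6   cloud    16   Aug
7    rain    93   Jun
8    snow    93   Jan
10   snow    69   Mar
11  cloud    17   Jan
take 4 rows with largest wind:
   cond  wind month
4   fog   102   Aug
2  snow    99   Feb
7  rain    93   Jun
8  snow    93   Jan
value_counts of cond:
cond
snow    2
fog     1
rain    1
Name: count, dtype: int64
min of the resulting series → 1

1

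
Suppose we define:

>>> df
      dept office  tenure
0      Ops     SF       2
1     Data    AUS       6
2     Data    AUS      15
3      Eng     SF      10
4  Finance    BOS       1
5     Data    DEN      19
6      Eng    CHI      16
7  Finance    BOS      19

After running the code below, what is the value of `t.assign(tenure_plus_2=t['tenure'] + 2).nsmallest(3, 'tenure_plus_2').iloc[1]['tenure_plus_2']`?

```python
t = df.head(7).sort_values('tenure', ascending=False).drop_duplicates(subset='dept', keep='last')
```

4

take first 7 rows:
      dept office  tenure
0      Ops     SF       2
1     Data    AUS       6
2     Data    AUS      15
3      Eng     SF      10
4  Finance    BOS       1
5     Data    DEN      19
6      Eng    CHI      16
sort by tenure descending:
      dept office  tenure
5     Data    DEN      19
6      Eng    CHI      16
2     Data    AUS      15
3      Eng     SF      10
1     Data    AUS       6
0      Ops     SF       2
4  Finance    BOS       1
drop duplicate dept (keep=last):
      dept office  tenure
3      Eng     SF      10
1     Data    AUS       6
0      Ops     SF       2
4  Finance    BOS       1
add column tenure_plus_2 = t['tenure'] + 2:
      dept office  tenure  tenure_plus_2
3      Eng     SF      10             12
1     Data    AUS       6              8
0      Ops     SF       2              4
4  Finance    BOS       1              3
take 3 rows with smallest tenure_plus_2:
      dept office  tenure  tenure_plus_2
4  Finance    BOS       1              3
0      Ops     SF       2              4
1     Data    AUS       6              8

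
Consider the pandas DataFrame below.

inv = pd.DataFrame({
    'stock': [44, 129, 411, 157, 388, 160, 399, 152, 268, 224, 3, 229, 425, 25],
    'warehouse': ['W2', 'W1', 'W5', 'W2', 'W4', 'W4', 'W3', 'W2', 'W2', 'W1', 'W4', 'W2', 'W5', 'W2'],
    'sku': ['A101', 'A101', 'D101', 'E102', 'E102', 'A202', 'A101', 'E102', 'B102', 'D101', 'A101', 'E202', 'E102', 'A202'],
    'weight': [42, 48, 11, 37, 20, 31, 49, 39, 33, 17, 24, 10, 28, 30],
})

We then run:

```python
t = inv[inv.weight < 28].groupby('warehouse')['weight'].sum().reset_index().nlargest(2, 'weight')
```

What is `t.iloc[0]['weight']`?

filter rows where weight < 28:
    stock warehouse   sku  weight
2     411        W5  D101      11
4     388        W4  E102      20
9     224        W1  D101      17
10      3        W4  A101      24
11    229        W2  E202      10
group by warehouse, sum of weight:
warehouse
W1    17
W2    10
W4    44
W5    11
Name: weight, dtype: int64
reset_index():
  warehouse  weight
0        W1      17
1        W2      10
2        W4      44
3        W5      11
take 2 rows with largest weight:
  warehouse  weight
2        W4      44
0        W1      17
Hence 44.

44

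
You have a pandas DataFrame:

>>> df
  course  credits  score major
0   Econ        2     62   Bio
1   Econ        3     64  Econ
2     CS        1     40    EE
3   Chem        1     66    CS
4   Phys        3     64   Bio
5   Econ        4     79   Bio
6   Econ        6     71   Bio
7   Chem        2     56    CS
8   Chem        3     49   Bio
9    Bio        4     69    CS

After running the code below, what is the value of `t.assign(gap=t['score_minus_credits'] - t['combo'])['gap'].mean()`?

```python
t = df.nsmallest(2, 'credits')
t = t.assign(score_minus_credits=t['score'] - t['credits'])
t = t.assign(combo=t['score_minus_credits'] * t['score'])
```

-2873.0

take 2 rows with smallest credits:
  course  credits  score major
2     CS        1     40    EE
3   Chem        1     66    CS
add column score_minus_credits = t['score'] - t['credits']:
  course  credits  score major  score_minus_credits
2     CS        1     40    EE                   39
3   Chem        1     66    CS                   65
add column combo = t['score_minus_credits'] * t['score']:
  course  credits  score major  score_minus_credits  combo
2     CS        1     40    EE                   39   1560
3   Chem        1     66    CS                   65   4290
add column gap = t['score_minus_credits'] - t['combo']:
  course  credits  score major  score_minus_credits  combo   gap
2     CS        1     40    EE                   39   1560 -1521
3   Chem        1     66    CS                   65   4290 -4225
Hence -2873.0.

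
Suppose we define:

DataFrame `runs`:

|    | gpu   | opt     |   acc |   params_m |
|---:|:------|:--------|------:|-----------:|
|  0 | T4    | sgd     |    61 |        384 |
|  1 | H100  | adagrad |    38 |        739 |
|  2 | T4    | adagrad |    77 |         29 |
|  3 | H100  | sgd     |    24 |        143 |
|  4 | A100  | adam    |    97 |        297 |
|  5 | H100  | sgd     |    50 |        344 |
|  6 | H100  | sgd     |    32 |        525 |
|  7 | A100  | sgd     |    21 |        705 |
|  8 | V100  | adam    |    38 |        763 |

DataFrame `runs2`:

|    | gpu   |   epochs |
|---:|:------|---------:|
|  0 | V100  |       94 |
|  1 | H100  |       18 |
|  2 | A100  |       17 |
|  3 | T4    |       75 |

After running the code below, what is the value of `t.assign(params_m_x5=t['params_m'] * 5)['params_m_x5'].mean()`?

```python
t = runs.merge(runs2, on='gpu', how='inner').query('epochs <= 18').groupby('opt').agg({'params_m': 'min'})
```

1965.0

merge on 'gpu' (how='inner') → 9 rows:
    gpu      opt  acc  params_m  epochs
0    T4      sgd   61       384      75
1  H100  adagrad   38       739      18
2    T4  adagrad   77        29      75
3  H100      sgd   24       143      18
4  A100     adam   97       297      17
5  H100      sgd   50       344      18
6  H100      sgd   32       525      18
7  A100      sgd   21       705      17
8  V100     adam   38       763      94
filter rows where epochs <= 18:
    gpu      opt  acc  params_m  epochs
1  H100  adagrad   38       739      18
3  H100      sgd   24       143      18
4  A100     adam   97       297      17
5  H100      sgd   50       344      18
6  H100      sgd   32       525      18
7  A100      sgd   21       705      17
group by opt, min of params_m:
         params_m
opt              
adagrad       739
adam          297
sgd           143
add column params_m_x5 = t['params_m'] * 5:
         params_m  params_m_x5
opt                           
adagrad       739         3695
adam          297         1485
sgd           143          715
Reading off the mean of column 'params_m_x5', we get 1965.0.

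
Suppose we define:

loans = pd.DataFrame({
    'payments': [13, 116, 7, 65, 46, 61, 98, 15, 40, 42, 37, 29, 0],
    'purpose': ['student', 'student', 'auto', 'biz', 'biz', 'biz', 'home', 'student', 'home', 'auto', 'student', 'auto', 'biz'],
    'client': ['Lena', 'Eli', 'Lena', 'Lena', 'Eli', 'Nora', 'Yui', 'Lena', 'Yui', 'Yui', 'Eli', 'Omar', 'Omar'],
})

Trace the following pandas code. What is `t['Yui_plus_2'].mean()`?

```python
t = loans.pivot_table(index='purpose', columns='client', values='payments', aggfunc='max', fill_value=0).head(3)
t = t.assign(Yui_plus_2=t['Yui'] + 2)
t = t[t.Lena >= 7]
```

pivot: rows=purpose, cols=client, max(payments):
client   Eli  Lena  Nora  Omar  Yui
purpose                            
auto       0     7     0    29   42
biz       46    65    61     0    0
home       0     0     0     0   98
student  116    15     0     0    0
take first 3 rows:
client   Eli  Lena  Nora  Omar  Yui
purpose                            
auto       0     7     0    29   42
biz       46    65    61     0    0
home       0     0     0     0   98
add column Yui_plus_2 = t['Yui'] + 2:
client   Eli  Lena  Nora  Omar  Yui  Yui_plus_2
purpose                                        
auto       0     7     0    29   42          44
biz       46    65    61     0    0           2
home       0     0     0     0   98         100
filter rows where Lena >= 7:
client   Eli  Lena  Nora  Omar  Yui  Yui_plus_2
purpose                                        
auto       0     7     0    29   42          44
biz       46    65    61     0    0           2

23.0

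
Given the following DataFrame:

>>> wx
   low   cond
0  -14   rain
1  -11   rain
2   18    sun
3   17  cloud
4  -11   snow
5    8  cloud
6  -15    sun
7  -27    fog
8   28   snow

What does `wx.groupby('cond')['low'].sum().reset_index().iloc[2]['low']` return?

-25

group by cond, sum of low:
cond
cloud    25
fog     -27
rain    -25
snow     17
sun       3
Name: low, dtype: int64
reset_index():
    cond  low
0  cloud   25
1    fog  -27
2   rain  -25
3   snow   17
4    sun    3
Finally, value at position 2, column 'low' = -25.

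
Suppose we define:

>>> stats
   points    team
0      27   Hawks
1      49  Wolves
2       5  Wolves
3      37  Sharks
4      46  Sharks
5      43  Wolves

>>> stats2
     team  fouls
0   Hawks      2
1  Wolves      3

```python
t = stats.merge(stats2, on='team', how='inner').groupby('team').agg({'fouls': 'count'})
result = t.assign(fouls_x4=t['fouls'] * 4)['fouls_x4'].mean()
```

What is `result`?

8.0

merge on 'team' (how='inner') → 4 rows:
   points    team  fouls
0      27   Hawks      2
1      49  Wolves      3
2       5  Wolves      3
3      43  Wolves      3
group by team, count of fouls:
        fouls
team         
Hawks       1
Wolves      3
add column fouls_x4 = t['fouls'] * 4:
        fouls  fouls_x4
team                   
Hawks       1         4
Wolves      3        12
So mean() = 8.0.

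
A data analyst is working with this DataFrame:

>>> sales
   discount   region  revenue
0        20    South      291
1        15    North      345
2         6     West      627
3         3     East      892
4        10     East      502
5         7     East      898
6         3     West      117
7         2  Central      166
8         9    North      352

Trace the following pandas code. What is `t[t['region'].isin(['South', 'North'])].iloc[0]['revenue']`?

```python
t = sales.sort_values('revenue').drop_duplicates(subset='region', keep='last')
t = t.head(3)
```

291

sort by revenue:
   discount   region  revenue
6         3     West      117
7         2  Central      166
0        20    South      291
1        15    North      345
8         9    North      352
4        10     East      502
2         6     West      627
3         3     East      892
5         7     East      898
drop duplicate region (keep=last):
   discount   region  revenue
7         2  Central      166
0        20    South      291
8         9    North      352
2         6     West      627
5         7     East      898
take first 3 rows:
   discount   region  revenue
7         2  Central      166
0        20    South      291
8         9    North      352
filter rows where region in ['South', 'North']:
   discount region  revenue
0        20  South      291
8         9  North      352
Then the value at position 0, column 'revenue': 291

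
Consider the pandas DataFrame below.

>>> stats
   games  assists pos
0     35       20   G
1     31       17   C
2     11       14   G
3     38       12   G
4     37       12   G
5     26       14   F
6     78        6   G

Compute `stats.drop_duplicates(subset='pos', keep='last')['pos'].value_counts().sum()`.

drop duplicate pos (keep=last):
   games  assists pos
1     31       17   C
5     26       14   F
6     78        6   G
value_counts of pos:
pos
C    1
F    1
G    1
Name: count, dtype: int64

3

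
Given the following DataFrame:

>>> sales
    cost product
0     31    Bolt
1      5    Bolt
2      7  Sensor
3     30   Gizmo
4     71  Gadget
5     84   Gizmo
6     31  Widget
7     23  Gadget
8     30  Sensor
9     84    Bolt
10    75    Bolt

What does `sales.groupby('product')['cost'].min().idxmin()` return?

Bolt

group by product, min of cost:
product
Bolt       5
Gadget    23
Gizmo     30
Sensor     7
Widget    31
Name: cost, dtype: int64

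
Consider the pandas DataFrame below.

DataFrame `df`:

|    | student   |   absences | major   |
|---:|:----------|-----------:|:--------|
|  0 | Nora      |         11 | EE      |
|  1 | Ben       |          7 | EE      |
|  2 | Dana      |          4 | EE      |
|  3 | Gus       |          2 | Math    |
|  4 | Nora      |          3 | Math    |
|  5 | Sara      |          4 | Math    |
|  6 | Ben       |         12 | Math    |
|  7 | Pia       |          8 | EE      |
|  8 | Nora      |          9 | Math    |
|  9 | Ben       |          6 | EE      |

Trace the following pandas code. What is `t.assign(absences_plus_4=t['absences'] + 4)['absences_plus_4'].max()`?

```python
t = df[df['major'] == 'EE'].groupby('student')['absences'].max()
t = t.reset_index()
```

filter rows where major == 'EE':
  student  absences major
0    Nora        11    EE
1     Ben         7    EE
2    Dana         4    EE
7     Pia         8    EE
9     Ben         6    EE
group by student, max of absences:
student
Ben      7
Dana     4
Nora    11
Pia      8
Name: absences, dtype: int64
reset_index():
  student  absences
0     Ben         7
1    Dana         4
2    Nora        11
3     Pia         8
add column absences_plus_4 = t['absences'] + 4:
  student  absences  absences_plus_4
0     Ben         7               11
1    Dana         4                8
2    Nora        11               15
3     Pia         8               12
Then the max of column 'absences_plus_4': 15

15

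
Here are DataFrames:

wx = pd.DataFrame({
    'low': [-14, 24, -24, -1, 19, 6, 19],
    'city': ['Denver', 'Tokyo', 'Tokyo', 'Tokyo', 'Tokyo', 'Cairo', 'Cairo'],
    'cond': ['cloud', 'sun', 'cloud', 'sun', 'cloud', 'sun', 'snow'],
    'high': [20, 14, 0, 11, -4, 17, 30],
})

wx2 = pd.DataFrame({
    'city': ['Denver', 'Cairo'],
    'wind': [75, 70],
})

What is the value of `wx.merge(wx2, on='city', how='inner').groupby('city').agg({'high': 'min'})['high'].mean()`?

18.5

merge on 'city' (how='inner') → 3 rows:
   low    city   cond  high  wind
0  -14  Denver  cloud    20    75
1    6   Cairo    sun    17    70
2   19   Cairo   snow    30    70
group by city, min of high:
        high
city        
Cairo     17
Denver    20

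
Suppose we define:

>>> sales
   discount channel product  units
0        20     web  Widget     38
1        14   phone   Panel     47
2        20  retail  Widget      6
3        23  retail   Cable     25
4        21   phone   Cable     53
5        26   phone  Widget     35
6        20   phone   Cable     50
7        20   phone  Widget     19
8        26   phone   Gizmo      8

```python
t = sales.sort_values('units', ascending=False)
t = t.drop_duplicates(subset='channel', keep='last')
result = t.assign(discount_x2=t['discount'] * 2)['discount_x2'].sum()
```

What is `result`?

132

sort by units descending:
   discount channel product  units
4        21   phone   Cable     53
6        20   phone   Cable     50
1        14   phone   Panel     47
0        20     web  Widget     38
5        26   phone  Widget     35
3        23  retail   Cable     25
7        20   phone  Widget     19
8        26   phone   Gizmo      8
2        20  retail  Widget      6
drop duplicate channel (keep=last):
   discount channel product  units
0        20     web  Widget     38
8        26   phone   Gizmo      8
2        20  retail  Widget      6
add column discount_x2 = t['discount'] * 2:
   discount channel product  units  discount_x2
0        20     web  Widget     38           40
8        26   phone   Gizmo      8           52
2        20  retail  Widget      6           40
Reading off the sum of column 'discount_x2', we get 132.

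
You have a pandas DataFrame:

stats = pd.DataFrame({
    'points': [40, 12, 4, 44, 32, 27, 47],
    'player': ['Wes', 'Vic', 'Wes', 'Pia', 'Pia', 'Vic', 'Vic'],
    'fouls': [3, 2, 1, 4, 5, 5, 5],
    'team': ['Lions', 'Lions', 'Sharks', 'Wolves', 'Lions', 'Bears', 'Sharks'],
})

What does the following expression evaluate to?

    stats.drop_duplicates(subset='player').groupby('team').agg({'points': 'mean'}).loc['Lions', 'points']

drop duplicate player (keep=first):
   points player  fouls    team
0      40    Wes      3   Lions
1      12    Vic      2   Lions
3      44    Pia      4  Wolves
group by team, mean of points:
        points
team          
Lions     26.0
Wolves    44.0

26.0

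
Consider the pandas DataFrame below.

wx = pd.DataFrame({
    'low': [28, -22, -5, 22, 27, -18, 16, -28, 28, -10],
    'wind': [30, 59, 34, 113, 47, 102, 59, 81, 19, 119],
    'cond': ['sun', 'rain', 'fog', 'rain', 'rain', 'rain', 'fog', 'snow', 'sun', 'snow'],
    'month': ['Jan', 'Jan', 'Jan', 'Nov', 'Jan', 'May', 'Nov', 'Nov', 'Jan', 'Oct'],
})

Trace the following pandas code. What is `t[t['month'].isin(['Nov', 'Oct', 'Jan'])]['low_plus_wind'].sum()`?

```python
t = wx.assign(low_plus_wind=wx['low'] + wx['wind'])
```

617

add column low_plus_wind = wx['low'] + wx['wind']:
   low  wind  cond month  low_plus_wind
0   28    30   sun   Jan             58
1  -22    59  rain   Jan             37
2   -5    34   fog   Jan             29
3   22   113  rain   Nov            135
4   27    47  rain   Jan             74
5  -18   102  rain   May             84
6   16    59   fog   Nov             75
7  -28    81  snow   Nov             53
8   28    19   sun   Jan             47
9  -10   119  snow   Oct            109
filter rows where month in ['Nov', 'Oct', 'Jan']:
   low  wind  cond month  low_plus_wind
0   28    30   sun   Jan             58
1  -22    59  rain   Jan             37
2   -5    34   fog   Jan             29
3   22   113  rain   Nov            135
4   27    47  rain   Jan             74
6   16    59   fog   Nov             75
7  -28    81  snow   Nov             53
8   28    19   sun   Jan             47
9  -10   119  snow   Oct            109
sum of column 'low_plus_wind' → 617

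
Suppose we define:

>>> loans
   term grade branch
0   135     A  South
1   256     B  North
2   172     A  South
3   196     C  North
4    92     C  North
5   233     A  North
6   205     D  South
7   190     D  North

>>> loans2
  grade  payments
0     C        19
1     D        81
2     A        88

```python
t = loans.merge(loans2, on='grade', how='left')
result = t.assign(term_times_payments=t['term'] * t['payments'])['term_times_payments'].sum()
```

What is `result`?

merge on 'grade' (how='left') → 8 rows:
   term grade branch  payments
0   135     A  South      88.0
1   256     B  North       NaN
2   172     A  South      88.0
3   196     C  North      19.0
4    92     C  North      19.0
5   233     A  North      88.0
6   205     D  South      81.0
7   190     D  North      81.0
add column term_times_payments = t['term'] * t['payments']:
   term grade branch  payments  term_times_payments
0   135     A  South      88.0              11880.0
1   256     B  North       NaN                  NaN
2   172     A  South      88.0              15136.0
3   196     C  North      19.0               3724.0
4    92     C  North      19.0               1748.0
5   233     A  North      88.0              20504.0
6   205     D  South      81.0              16605.0
7   190     D  North      81.0              15390.0
The sum of column 'term_times_payments' is 84987.0.

84987.0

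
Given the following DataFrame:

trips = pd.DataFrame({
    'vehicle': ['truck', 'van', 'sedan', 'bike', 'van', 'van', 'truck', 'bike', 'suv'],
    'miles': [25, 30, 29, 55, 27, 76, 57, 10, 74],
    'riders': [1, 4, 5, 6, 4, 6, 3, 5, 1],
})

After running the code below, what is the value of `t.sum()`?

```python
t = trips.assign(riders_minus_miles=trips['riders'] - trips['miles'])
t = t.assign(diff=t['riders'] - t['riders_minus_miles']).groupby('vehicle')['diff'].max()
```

add column riders_minus_miles = trips['riders'] - trips['miles']:
  vehicle  miles  riders  riders_minus_miles
0   truck     25       1                 -24
1     van     30       4                 -26
2   sedan     29       5                 -24
3    bike     55       6                 -49
4     van     27       4                 -23
5     van     76       6                 -70
6   truck     57       3                 -54
7    bike     10       5                  -5
8     suv     74       1                 -73
add column diff = t['riders'] - t['riders_minus_miles']:
  vehicle  miles  riders  riders_minus_miles  diff
0   truck     25       1                 -24    25
1     van     30       4                 -26    30
2   sedan     29       5                 -24    29
3    bike     55       6                 -49    55
4     van     27       4                 -23    27
5     van     76       6                 -70    76
6   truck     57       3                 -54    57
7    bike     10       5                  -5    10
8     suv     74       1                 -73    74
group by vehicle, max of diff:
vehicle
bike     55
sedan    29
suv      74
truck    57
van      76
Name: diff, dtype: int64

291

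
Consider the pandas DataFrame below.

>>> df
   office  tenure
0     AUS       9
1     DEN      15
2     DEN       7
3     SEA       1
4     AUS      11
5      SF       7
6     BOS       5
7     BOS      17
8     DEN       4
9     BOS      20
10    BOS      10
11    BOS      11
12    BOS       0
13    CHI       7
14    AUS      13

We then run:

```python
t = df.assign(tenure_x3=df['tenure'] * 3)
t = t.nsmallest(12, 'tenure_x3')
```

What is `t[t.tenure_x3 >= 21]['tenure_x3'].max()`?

add column tenure_x3 = df['tenure'] * 3:
   office  tenure  tenure_x3
0     AUS       9         27
1     DEN      15         45
2     DEN       7         21
3     SEA       1          3
4     AUS      11         33
5      SF       7         21
6     BOS       5         15
7     BOS      17         51
8     DEN       4         12
9     BOS      20         60
10    BOS      10         30
11    BOS      11         33
12    BOS       0          0
13    CHI       7         21
14    AUS      13         39
take 12 rows with smallest tenure_x3:
   office  tenure  tenure_x3
12    BOS       0          0
3     SEA       1          3
8     DEN       4         12
6     BOS       5         15
2     DEN       7         21
5      SF       7         21
13    CHI       7         21
0     AUS       9         27
10    BOS      10         30
4     AUS      11         33
11    BOS      11         33
14    AUS      13         39
filter rows where tenure_x3 >= 21:
   office  tenure  tenure_x3
2     DEN       7         21
5      SF       7         21
13    CHI       7         21
0     AUS       9         27
10    BOS      10         30
4     AUS      11         33
11    BOS      11         33
14    AUS      13         39
So max() = 39.

39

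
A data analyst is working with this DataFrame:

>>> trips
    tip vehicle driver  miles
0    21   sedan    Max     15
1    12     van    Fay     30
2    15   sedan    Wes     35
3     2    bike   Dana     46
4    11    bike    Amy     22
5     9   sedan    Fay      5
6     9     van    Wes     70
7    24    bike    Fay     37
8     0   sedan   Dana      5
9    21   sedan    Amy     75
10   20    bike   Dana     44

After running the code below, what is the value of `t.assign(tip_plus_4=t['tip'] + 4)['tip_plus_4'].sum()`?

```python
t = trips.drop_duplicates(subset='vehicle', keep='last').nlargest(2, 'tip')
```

49

drop duplicate vehicle (keep=last):
    tip vehicle driver  miles
6     9     van    Wes     70
9    21   sedan    Amy     75
10   20    bike   Dana     44
take 2 rows with largest tip:
    tip vehicle driver  miles
9    21   sedan    Amy     75
10   20    bike   Dana     44
add column tip_plus_4 = t['tip'] + 4:
    tip vehicle driver  miles  tip_plus_4
9    21   sedan    Amy     75          25
10   20    bike   Dana     44          24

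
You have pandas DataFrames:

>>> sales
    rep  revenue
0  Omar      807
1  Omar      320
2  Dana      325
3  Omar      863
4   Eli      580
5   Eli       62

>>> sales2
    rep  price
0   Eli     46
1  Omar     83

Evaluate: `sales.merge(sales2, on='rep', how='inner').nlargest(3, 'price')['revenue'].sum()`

merge on 'rep' (how='inner') → 5 rows:
    rep  revenue  price
0  Omar      807     83
1  Omar      320     83
2  Omar      863     83
3   Eli      580     46
4   Eli       62     46
take 3 rows with largest price:
    rep  revenue  price
0  Omar      807     83
1  Omar      320     83
2  Omar      863     83
Finally, sum of column 'revenue' = 1990.

1990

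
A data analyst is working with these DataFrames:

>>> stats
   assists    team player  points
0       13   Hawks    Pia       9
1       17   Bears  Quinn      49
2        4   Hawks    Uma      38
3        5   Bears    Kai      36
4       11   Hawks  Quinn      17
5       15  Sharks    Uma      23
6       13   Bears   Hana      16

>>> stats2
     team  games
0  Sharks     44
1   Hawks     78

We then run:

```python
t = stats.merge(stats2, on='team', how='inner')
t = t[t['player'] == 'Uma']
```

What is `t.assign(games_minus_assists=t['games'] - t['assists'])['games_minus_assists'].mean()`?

51.5

merge on 'team' (how='inner') → 4 rows:
   assists    team player  points  games
0       13   Hawks    Pia       9     78
1        4   Hawks    Uma      38     78
2       11   Hawks  Quinn      17     78
3       15  Sharks    Uma      23     44
filter rows where player == 'Uma':
   assists    team player  points  games
1        4   Hawks    Uma      38     78
3       15  Sharks    Uma      23     44
add column games_minus_assists = t['games'] - t['assists']:
   assists    team player  points  games  games_minus_assists
1        4   Hawks    Uma      38     78                   74
3       15  Sharks    Uma      23     44                   29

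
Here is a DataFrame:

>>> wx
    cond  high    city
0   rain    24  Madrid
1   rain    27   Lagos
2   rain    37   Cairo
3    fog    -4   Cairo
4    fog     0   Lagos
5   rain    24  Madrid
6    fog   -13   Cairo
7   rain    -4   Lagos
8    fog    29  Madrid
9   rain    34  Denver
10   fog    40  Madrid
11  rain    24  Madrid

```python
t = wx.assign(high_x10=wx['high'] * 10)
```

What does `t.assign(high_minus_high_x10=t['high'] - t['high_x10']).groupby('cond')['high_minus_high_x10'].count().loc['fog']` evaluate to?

5

add column high_x10 = wx['high'] * 10:
    cond  high    city  high_x10
0   rain    24  Madrid       240
1   rain    27   Lagos       270
2   rain    37   Cairo       370
3    fog    -4   Cairo       -40
4    fog     0   Lagos         0
5   rain    24  Madrid       240
6    fog   -13   Cairo      -130
7   rain    -4   Lagos       -40
8    fog    29  Madrid       290
9   rain    34  Denver       340
10   fog    40  Madrid       400
11  rain    24  Madrid       240
add column high_minus_high_x10 = t['high'] - t['high_x10']:
    cond  high    city  high_x10  high_minus_high_x10
0   rain    24  Madrid       240                 -216
1   rain    27   Lagos       270                 -243
2   rain    37   Cairo       370                 -333
3    fog    -4   Cairo       -40                   36
4    fog     0   Lagos         0                    0
5   rain    24  Madrid       240                 -216
6    fog   -13   Cairo      -130                  117
7   rain    -4   Lagos       -40                   36
8    fog    29  Madrid       290                 -261
9   rain    34  Denver       340                 -306
10   fog    40  Madrid       400                 -360
11  rain    24  Madrid       240                 -216
group by cond, count of high_minus_high_x10:
cond
fog     5
rain    7
Name: high_minus_high_x10, dtype: int64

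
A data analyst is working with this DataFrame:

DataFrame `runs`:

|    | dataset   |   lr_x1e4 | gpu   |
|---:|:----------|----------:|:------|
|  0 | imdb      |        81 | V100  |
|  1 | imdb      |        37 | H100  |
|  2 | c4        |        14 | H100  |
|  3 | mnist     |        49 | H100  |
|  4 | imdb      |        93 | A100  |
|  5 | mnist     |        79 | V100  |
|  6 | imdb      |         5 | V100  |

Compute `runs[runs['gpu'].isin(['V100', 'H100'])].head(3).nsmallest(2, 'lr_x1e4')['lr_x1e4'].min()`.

filter rows where gpu in ['V100', 'H100']:
  dataset  lr_x1e4   gpu
0    imdb       81  V100
1    imdb       37  H100
2      c4       14  H100
3   mnist       49  H100
5   mnist       79  V100
6    imdb        5  V100
take first 3 rows:
  dataset  lr_x1e4   gpu
0    imdb       81  V100
1    imdb       37  H100
2      c4       14  H100
take 2 rows with smallest lr_x1e4:
  dataset  lr_x1e4   gpu
2      c4       14  H100
1    imdb       37  H100
Taking the min of column 'lr_x1e4' gives 14.

14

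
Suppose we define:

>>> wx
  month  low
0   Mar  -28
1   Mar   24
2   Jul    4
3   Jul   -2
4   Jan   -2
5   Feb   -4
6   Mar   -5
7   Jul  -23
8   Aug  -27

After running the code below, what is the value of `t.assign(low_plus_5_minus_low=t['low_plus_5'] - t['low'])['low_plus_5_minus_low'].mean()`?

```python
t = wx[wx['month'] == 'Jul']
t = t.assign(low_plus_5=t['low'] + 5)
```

5.0

filter rows where month == 'Jul':
  month  low
2   Jul    4
3   Jul   -2
7   Jul  -23
add column low_plus_5 = t['low'] + 5:
  month  low  low_plus_5
2   Jul    4           9
3   Jul   -2           3
7   Jul  -23         -18
add column low_plus_5_minus_low = t['low_plus_5'] - t['low']:
  month  low  low_plus_5  low_plus_5_minus_low
2   Jul    4           9                     5
3   Jul   -2           3                     5
7   Jul  -23         -18                     5
Then the mean of column 'low_plus_5_minus_low': 5.0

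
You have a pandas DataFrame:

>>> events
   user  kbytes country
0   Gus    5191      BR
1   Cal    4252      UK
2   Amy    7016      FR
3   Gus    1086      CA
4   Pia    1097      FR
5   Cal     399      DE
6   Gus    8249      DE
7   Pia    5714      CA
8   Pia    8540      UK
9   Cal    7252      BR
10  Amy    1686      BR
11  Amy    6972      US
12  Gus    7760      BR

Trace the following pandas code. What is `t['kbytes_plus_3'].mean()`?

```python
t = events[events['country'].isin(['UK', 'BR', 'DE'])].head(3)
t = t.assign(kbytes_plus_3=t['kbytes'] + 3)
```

filter rows where country in ['UK', 'BR', 'DE']:
   user  kbytes country
0   Gus    5191      BR
1   Cal    4252      UK
5   Cal     399      DE
6   Gus    8249      DE
8   Pia    8540      UK
9   Cal    7252      BR
10  Amy    1686      BR
12  Gus    7760      BR
take first 3 rows:
  user  kbytes country
0  Gus    5191      BR
1  Cal    4252      UK
5  Cal     399      DE
add column kbytes_plus_3 = t['kbytes'] + 3:
  user  kbytes country  kbytes_plus_3
0  Gus    5191      BR           5194
1  Cal    4252      UK           4255
5  Cal     399      DE            402
Then the mean of column 'kbytes_plus_3': 3283.66666667

3283.66666667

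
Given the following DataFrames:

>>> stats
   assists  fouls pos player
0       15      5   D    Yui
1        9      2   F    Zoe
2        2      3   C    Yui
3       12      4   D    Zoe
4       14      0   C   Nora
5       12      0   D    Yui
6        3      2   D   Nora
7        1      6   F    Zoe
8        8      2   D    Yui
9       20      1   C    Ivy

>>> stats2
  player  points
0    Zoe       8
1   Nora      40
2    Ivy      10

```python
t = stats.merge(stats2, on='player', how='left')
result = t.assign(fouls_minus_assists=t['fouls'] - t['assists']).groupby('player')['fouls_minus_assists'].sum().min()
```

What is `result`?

merge on 'player' (how='left') → 10 rows:
   assists  fouls pos player  points
0       15      5   D    Yui     NaN
1        9      2   F    Zoe     8.0
2        2      3   C    Yui     NaN
3       12      4   D    Zoe     8.0
4       14      0   C   Nora    40.0
5       12      0   D    Yui     NaN
6        3      2   D   Nora    40.0
7        1      6   F    Zoe     8.0
8        8      2   D    Yui     NaN
9       20      1   C    Ivy    10.0
add column fouls_minus_assists = t['fouls'] - t['assists']:
   assists  fouls pos player  points  fouls_minus_assists
0       15      5   D    Yui     NaN                  -10
1        9      2   F    Zoe     8.0                   -7
2        2      3   C    Yui     NaN                    1
3       12      4   D    Zoe     8.0                   -8
4       14      0   C   Nora    40.0                  -14
5       12      0   D    Yui     NaN                  -12
6        3      2   D   Nora    40.0                   -1
7        1      6   F    Zoe     8.0                    5
8        8      2   D    Yui     NaN                   -6
9       20      1   C    Ivy    10.0                  -19
group by player, sum of fouls_minus_assists:
player
Ivy    -19
Nora   -15
Yui    -27
Zoe    -10
Name: fouls_minus_assists, dtype: int64

-27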